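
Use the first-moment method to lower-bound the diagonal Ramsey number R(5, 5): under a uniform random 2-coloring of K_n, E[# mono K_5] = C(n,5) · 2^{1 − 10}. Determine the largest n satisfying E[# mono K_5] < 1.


We need C(n, 5) · 2^{1 − 10} < 1, i.e. C(n, 5) < 2^{10 − 1} = 512.
Check values of n near the boundary:
  n = 6: C(6, 5) = 6; 6 < 512? YES
  n = 7: C(7, 5) = 21; 21 < 512? YES
  n = 8: C(8, 5) = 56; 56 < 512? YES
  n = 9: C(9, 5) = 126; 126 < 512? YES
  n = 10: C(10, 5) = 252; 252 < 512? YES
  n = 11: C(11, 5) = 462; 462 < 512? YES
  n = 12: C(12, 5) = 792; 792 < 512? NO
  n = 13: C(13, 5) = 1287; 1287 < 512? NO
  n = 14: C(14, 5) = 2002; 2002 < 512? NO
The largest n with C(n, 5) < 512 is n = 11 (where E[X] = 231/256 ≈ 0.90234). Hence R(5, 5) > 11, i.e. R(5, 5) ≥ 12.

Largest n = 11; hence R(5, 5) > 11.


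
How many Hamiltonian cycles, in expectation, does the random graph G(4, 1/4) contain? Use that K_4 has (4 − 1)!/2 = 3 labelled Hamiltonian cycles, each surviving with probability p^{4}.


K_4 has (4 − 1)!/2 = 3 labelled Hamiltonian cycles.
For each such Hamiltonian cycle H, let X_H = 1 if all 4 edges of H are present in G. Then P[X_H = 1] = p^{4} = (1/4)^{4} = 1/256.
By linearity: E[X] = Σ_H E[X_H] = 3 · p^{4} = 3 · 1/256 = 3/256.
Numerically: E[X] ≈ 0.011719.

E[X] = 3 · (1/4)^{4} = 3/256 ≈ 0.011719.


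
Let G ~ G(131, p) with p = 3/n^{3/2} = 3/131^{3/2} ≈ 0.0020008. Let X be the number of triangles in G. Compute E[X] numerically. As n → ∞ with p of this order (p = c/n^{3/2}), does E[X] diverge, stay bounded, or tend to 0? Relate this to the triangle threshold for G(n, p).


Number of potential triangles: C(131, 3) = 366145.
Each occurs with probability p³ ≈ (0.0020008)³ ≈ 8.0101921e-09.
By linearity: E[X] = C(131, 3)·p³ ≈ 366145 · 8.0101921e-09 ≈ 0.00293.
Since α = 3/2 > 1, p = c/n^{3/2} = o(1/n) is below the triangle threshold p ~ 1/n. Asymptotically E[X] ~ (c³/6)·n^{3(1−α)} = (3³/6)·n^{-1.5} → 0, so by Markov's inequality G has no triangles w.h.p.

E[X] ≈ 0.00293; in regime p = Θ(1/n^{3/2}) E[X] tends to 0 (below the triangle threshold p ~ 1/n).


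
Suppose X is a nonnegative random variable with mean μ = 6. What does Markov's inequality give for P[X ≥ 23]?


μ = E[X] = 6, a = 23.
Markov: P[X ≥ 23] ≤ μ/a = (6)/23 = 6/23.
Numerically: ≈ 0.261.
(Since a = 23 > μ = 6.000, the bound 6/23 is < 1 and informative.)

P[X ≥ 23] ≤ 6/23 ≈ 0.261.


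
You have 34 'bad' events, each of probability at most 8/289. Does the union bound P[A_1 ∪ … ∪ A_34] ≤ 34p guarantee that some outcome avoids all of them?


Union bound: P[∪_{i=1}^{34} A_i] ≤ Σ_i P[A_i] ≤ 34·p = 34·(8/289) = 16/17.
Numerically: 16/17 ≈ 0.9411765.
Is 16/17 < 1? YES.
Since P[∪ A_i] ≤ 16/17 < 1, the complement has P[∩ A_i^c] ≥ 1 − 16/17 = 1/17 > 0, so some outcome avoids every A_i.

34·p = 16/17 ≈ 0.9411765; existence CERTIFIED by the union bound.


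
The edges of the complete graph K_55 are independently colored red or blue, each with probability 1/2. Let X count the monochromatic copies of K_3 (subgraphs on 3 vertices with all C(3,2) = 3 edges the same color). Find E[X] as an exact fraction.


Let X = Σ_S X_S over the C(55, 3) = 26235 subsets S of size 3, where X_S = 1 if the K_3 on S is monochromatic.
For a fixed S, the K_3 on S has C(3, 2) = 3 edges. P[all 3 edges red] = (1/2)^3, and likewise for blue, so P[monochromatic] = 2·(1/2)^3 = 2^{1 − 3} = 1/4.
By linearity: E[X] = C(55, 3) · 2^{1 − 3} = 26235 · 1/4 = 26235/4.
Numerically: E[X] ≈ 6558.750.

E[X] = C(55,3)·2^(1−C(3,2)) = 26235/4 ≈ 6558.750.


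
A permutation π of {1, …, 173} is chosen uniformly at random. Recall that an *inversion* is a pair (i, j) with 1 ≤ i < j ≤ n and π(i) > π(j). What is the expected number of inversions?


Write X = Σ X_I over the C(173, 2) = 14878 pairs i < j, with X_I the indicator of one inversion.
There are 14878 indicators.
For each fixed pair i < j, the values π(i) and π(j) are two distinct elements of {1, …, 173} in uniformly random order; by symmetry P[π(i) > π(j)] = 1/2.
By linearity: E[X] = 14878 · (1/2) = C(173, 2) · (1/2) = 14878/2 = 7439 ≈ 7439.000000.

E[X] = 7439 = 7439.000000.


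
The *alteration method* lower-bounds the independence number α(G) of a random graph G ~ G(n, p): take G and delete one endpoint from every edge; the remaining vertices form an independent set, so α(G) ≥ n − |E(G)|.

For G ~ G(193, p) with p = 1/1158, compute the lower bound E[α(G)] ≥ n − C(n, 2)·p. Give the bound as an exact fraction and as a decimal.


E[|E(G)|] = C(193, 2)·p = 18528 · (1/1158) = 16.
E[α(G)] ≥ n − E[|E(G)|] = 193 − 16 = 177.
Numerically: ≈ 177.00000.
(This is only a lower bound; the true E[α(G)] may be larger.)

E[α(G)] ≥ 177 ≈ 177.00000.


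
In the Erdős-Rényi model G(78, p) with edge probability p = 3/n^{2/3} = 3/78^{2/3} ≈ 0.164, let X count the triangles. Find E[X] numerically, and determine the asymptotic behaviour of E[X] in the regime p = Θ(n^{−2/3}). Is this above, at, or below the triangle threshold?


Number of potential triangles: C(78, 3) = 76076.
Each occurs with probability p³ ≈ (0.164)³ ≈ 4.43787e-03.
By linearity: E[X] = C(78, 3)·p³ ≈ 76076 · 4.43787e-03 ≈ 337.615.
Since α = 2/3 < 1, p = c/n^{2/3} ≫ 1/n is above the triangle threshold p ~ 1/n. Asymptotically E[X] ~ (c³/6)·n^{3(1−α)} = (3³/6)·n^{1} → ∞; triangles are abundant w.h.p.

E[X] ≈ 337.615; in regime p = Θ(1/n^{2/3}) E[X] diverges (above the triangle threshold p ~ 1/n).


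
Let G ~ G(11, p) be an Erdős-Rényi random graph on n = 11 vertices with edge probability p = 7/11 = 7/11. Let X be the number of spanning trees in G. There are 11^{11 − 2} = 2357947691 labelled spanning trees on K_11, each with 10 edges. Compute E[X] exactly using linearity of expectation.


K_11 has 11^{11 − 2} = 2357947691 labelled spanning trees.
For each such spanning tree H, let X_H = 1 if all 10 edges of H are present in G. Then P[X_H = 1] = p^{10} = (7/11)^{10} = 282475249/25937424601.
Summing the indicators: E[X] = Σ_H E[X_H] = 2357947691 · p^{10} = 2357947691 · 282475249/25937424601 = 282475249/11.
Numerically: E[X] ≈ 2.57e+07.

E[X] = 2357947691 · (7/11)^{10} = 282475249/11 ≈ 2.57e+07.


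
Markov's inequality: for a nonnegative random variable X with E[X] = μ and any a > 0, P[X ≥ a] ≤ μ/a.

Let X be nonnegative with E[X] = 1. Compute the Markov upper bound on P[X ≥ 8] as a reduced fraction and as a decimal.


μ = E[X] = 1, a = 8.
Markov: P[X ≥ 8] ≤ μ/a = (1)/8 = 1/8.
Numerically: ≈ 0.12500.
(Since a = 8 > μ = 1.00000, the bound 1/8 is < 1 and informative.)

P[X ≥ 8] ≤ 1/8 ≈ 0.12500.


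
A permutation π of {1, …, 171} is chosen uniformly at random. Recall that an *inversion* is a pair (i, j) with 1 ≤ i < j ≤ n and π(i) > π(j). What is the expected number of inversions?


Write X = Σ X_I over the C(171, 2) = 14535 pairs i < j, with X_I the indicator of one inversion.
There are 14535 indicators.
For each fixed pair i < j, the values π(i) and π(j) are two distinct elements of {1, …, 171} in uniformly random order; by symmetry P[π(i) > π(j)] = 1/2.
By linearity: E[X] = 14535 · (1/2) = C(171, 2) · (1/2) = 14535/2 = 14535/2 ≈ 7267.50000.

E[X] = 14535/2 = 7267.50000.


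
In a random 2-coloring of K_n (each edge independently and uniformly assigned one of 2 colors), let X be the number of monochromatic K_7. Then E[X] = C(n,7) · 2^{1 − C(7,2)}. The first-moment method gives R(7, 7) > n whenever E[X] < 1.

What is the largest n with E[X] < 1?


We need C(n, 7) · 2^{1 − 21} < 1, i.e. C(n, 7) < 2^{21 − 1} = 1048576.
Check values of n near the boundary:
  n = 22: C(22, 7) = 170544; 170544 < 1048576? YES
  n = 23: C(23, 7) = 245157; 245157 < 1048576? YES
  n = 24: C(24, 7) = 346104; 346104 < 1048576? YES
  n = 25: C(25, 7) = 480700; 480700 < 1048576? YES
  n = 26: C(26, 7) = 657800; 657800 < 1048576? YES
  n = 27: C(27, 7) = 888030; 888030 < 1048576? YES
  n = 28: C(28, 7) = 1184040; 1184040 < 1048576? NO
  n = 29: C(29, 7) = 1560780; 1560780 < 1048576? NO
  n = 30: C(30, 7) = 2035800; 2035800 < 1048576? NO
The largest n with C(n, 7) < 1048576 is n = 27 (where E[X] = 444015/524288 ≈ 0.84689). Hence R(7, 7) > 27, i.e. R(7, 7) ≥ 28.

Largest n = 27; hence R(7, 7) > 27.


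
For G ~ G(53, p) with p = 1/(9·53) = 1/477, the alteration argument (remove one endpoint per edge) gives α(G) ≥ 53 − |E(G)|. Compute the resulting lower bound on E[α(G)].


E[|E(G)|] = C(53, 2)·p = 1378 · (1/477) = 26/9.
E[α(G)] ≥ n − E[|E(G)|] = 53 − 26/9 = 451/9.
Numerically: ≈ 50.1111.
(This is only a lower bound; the true E[α(G)] may be larger.)

E[α(G)] ≥ 451/9 ≈ 50.1111.


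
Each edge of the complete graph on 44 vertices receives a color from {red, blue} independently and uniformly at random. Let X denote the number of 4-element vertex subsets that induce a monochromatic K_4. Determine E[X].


Let X = Σ_S X_S over the C(44, 4) = 135751 subsets S of size 4, where X_S = 1 if the K_4 on S is monochromatic.
For a fixed S, the K_4 on S has C(4, 2) = 6 edges. P[all 6 edges red] = (1/2)^6, and likewise for blue, so P[monochromatic] = 2·(1/2)^6 = 2^{1 − 6} = 1/32.
By linearity of expectation: E[X] = C(44, 4) · 2^{1 − 6} = 135751 · 1/32 = 135751/32.
Numerically: E[X] ≈ 4242.219.

E[X] = C(44,4)·2^(1−C(4,2)) = 135751/32 ≈ 4242.219.


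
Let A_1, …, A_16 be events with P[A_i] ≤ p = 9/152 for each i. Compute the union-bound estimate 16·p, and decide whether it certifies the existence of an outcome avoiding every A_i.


Union bound: P[∪_{i=1}^{16} A_i] ≤ Σ_i P[A_i] ≤ 16·p = 16·(9/152) = 18/19.
Numerically: 18/19 ≈ 0.9474.
Is 18/19 < 1? YES.
Since P[∪ A_i] ≤ 18/19 < 1, the complement has P[∩ A_i^c] ≥ 1 − 18/19 = 1/19 > 0, so some outcome avoids every A_i.

16·p = 18/19 ≈ 0.9474; existence CERTIFIED by the union bound.


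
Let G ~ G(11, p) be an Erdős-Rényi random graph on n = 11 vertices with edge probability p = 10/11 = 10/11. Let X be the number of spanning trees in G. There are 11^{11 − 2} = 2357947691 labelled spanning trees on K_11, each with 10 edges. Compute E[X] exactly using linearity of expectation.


K_11 has 11^{11 − 2} = 2357947691 labelled spanning trees.
For each such spanning tree H, let X_H = 1 if all 10 edges of H are present in G. Then P[X_H = 1] = p^{10} = (10/11)^{10} = 10000000000/25937424601.
Summing the indicators: E[X] = Σ_H E[X_H] = 2357947691 · p^{10} = 2357947691 · 10000000000/25937424601 = 10000000000/11.
Numerically: E[X] ≈ 9.091e+08.

E[X] = 2357947691 · (10/11)^{10} = 10000000000/11 ≈ 9.091e+08.


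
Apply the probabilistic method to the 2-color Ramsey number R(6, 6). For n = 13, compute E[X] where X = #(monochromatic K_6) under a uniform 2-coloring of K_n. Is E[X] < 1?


E[X] = C(13, 6) · 2^{1 − 15} = 1716 · 2^{−14} = 1716/16384.
As a reduced fraction: E[X] = 429/4096 ≈ 0.104736.
Is E[X] < 1? YES.
Since E[X] < 1, there exists a 2-coloring of K_{13} with no monochromatic K_6; hence R(6, 6) > 13.

E[X] = 429/4096 ≈ 0.104736; E[X] < 1, so R(6, 6) > 13.


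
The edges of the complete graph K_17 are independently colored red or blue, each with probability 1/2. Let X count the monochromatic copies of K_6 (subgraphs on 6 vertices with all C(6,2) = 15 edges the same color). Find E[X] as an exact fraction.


Let X = Σ_S X_S over the C(17, 6) = 12376 subsets S of size 6, where X_S = 1 if the K_6 on S is monochromatic.
For a fixed S, the K_6 on S has C(6, 2) = 15 edges. P[all 15 edges red] = (1/2)^15, and likewise for blue, so P[monochromatic] = 2·(1/2)^15 = 2^{1 − 15} = 1/16384.
By linearity: E[X] = C(17, 6) · 2^{1 − 15} = 12376 · 1/16384 = 1547/2048.
Numerically: E[X] ≈ 0.75537.

E[X] = C(17,6)·2^(1−C(6,2)) = 1547/2048 ≈ 0.75537.


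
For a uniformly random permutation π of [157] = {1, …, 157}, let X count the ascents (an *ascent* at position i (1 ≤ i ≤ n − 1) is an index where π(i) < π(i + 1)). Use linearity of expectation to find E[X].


Write X = Σ X_I over i = 1, …, 156, with X_I the indicator of one ascent.
There are 156 indicators.
For each fixed i, the pair (π(i), π(i+1)) is a uniformly random ordered pair of distinct values from {1, …, 157}; by symmetry P[π(i) < π(i+1)] = 1/2.
By linearity: E[X] = 156 · (1/2) = (157 − 1) · (1/2) = 78 ≈ 78.0000.

E[X] = 78 = 78.0000.


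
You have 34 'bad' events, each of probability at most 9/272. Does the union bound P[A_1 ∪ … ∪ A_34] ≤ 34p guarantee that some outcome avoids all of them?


Union bound: P[∪_{i=1}^{34} A_i] ≤ Σ_i P[A_i] ≤ 34·p = 34·(9/272) = 9/8.
Numerically: 9/8 ≈ 1.1250.
Is 9/8 < 1? NO.
Since the bound 9/8 is ≥ 1, the union bound is uninformative here; it does NOT by itself certify existence.

34·p = 9/8 ≈ 1.1250; existence NOT certified by the union bound.


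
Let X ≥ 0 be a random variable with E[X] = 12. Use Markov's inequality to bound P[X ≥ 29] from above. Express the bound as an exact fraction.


μ = E[X] = 12, a = 29.
Markov: P[X ≥ 29] ≤ μ/a = (12)/29 = 12/29.
Numerically: ≈ 0.4138.
(Since a = 29 > μ = 12.0000, the bound 12/29 is < 1 and informative.)

P[X ≥ 29] ≤ 12/29 ≈ 0.4138.


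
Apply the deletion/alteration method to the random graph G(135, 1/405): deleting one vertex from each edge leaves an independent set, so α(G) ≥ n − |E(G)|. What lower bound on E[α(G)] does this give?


E[|E(G)|] = C(135, 2)·p = 9045 · (1/405) = 67/3.
E[α(G)] ≥ n − E[|E(G)|] = 135 − 67/3 = 338/3.
Numerically: ≈ 112.6667.
(This is only a lower bound; the true E[α(G)] may be larger.)

E[α(G)] ≥ 338/3 ≈ 112.6667.


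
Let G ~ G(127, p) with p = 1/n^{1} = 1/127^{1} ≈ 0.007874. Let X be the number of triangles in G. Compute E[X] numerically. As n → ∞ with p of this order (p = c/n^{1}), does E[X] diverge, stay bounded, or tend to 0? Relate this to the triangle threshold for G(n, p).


Number of potential triangles: C(127, 3) = 333375.
Each occurs with probability p³ ≈ (0.007874)³ ≈ 4.8818995e-07.
By linearity: E[X] = C(127, 3)·p³ ≈ 333375 · 4.8818995e-07 ≈ 0.16275.
Here α = 1, so p = 1/n is exactly at the triangle threshold p ~ 1/n. Asymptotically E[X] → c³/6 = 1³/6 = 1/6 ≈ 0.16667, a bounded constant. In this regime the triangle count is asymptotically Poisson(c³/6).

E[X] ≈ 0.16275; in regime p = Θ(1/n^{1}) E[X] stays bounded (at the triangle threshold p ~ 1/n).


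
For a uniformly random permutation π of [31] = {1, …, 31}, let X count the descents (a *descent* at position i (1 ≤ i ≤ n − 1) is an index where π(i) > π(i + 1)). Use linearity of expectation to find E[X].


Write X = Σ X_I over i = 1, …, 30, with X_I the indicator of one descent.
There are 30 indicators.
For each fixed i, the pair (π(i), π(i+1)) is a uniformly random ordered pair of distinct values from {1, …, 31}; by symmetry P[π(i) > π(i+1)] = 1/2.
By linearity: E[X] = 30 · (1/2) = (31 − 1) · (1/2) = 15 ≈ 15.00000.

E[X] = 15 = 15.00000.


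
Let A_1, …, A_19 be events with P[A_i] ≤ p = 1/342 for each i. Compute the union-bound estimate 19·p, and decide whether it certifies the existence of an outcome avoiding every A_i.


Union bound: P[∪_{i=1}^{19} A_i] ≤ Σ_i P[A_i] ≤ 19·p = 19·(1/342) = 1/18.
Numerically: 1/18 ≈ 0.056.
Is 1/18 < 1? YES.
Since P[∪ A_i] ≤ 1/18 < 1, the complement has P[∩ A_i^c] ≥ 1 − 1/18 = 17/18 > 0, so some outcome avoids every A_i.

19·p = 1/18 ≈ 0.056; existence CERTIFIED by the union bound.


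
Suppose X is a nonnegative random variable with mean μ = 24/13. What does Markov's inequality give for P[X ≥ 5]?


μ = E[X] = 24/13, a = 5.
Markov: P[X ≥ 5] ≤ μ/a = (24/13)/5 = 24/65.
Numerically: ≈ 0.36923.
(Since a = 5 > μ = 1.84615, the bound 24/65 is < 1 and informative.)

P[X ≥ 5] ≤ 24/65 ≈ 0.36923.


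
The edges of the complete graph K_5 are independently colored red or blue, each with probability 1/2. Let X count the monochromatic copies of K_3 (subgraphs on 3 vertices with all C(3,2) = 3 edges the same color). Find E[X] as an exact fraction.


Let X = Σ_S X_S over the C(5, 3) = 10 subsets S of size 3, where X_S = 1 if the K_3 on S is monochromatic.
For a fixed S, the K_3 on S has C(3, 2) = 3 edges. P[all 3 edges red] = (1/2)^3, and likewise for blue, so P[monochromatic] = 2·(1/2)^3 = 2^{1 − 3} = 1/4.
Summing: E[X] = C(5, 3) · 2^{1 − 3} = 10 · 1/4 = 5/2.
Numerically: E[X] ≈ 2.500.

E[X] = C(5,3)·2^(1−C(3,2)) = 5/2 ≈ 2.500.


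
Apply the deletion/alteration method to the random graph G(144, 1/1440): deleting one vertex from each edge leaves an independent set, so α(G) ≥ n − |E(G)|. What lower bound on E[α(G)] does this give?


E[|E(G)|] = C(144, 2)·p = 10296 · (1/1440) = 143/20.
E[α(G)] ≥ n − E[|E(G)|] = 144 − 143/20 = 2737/20.
Numerically: ≈ 136.850.
(This is only a lower bound; the true E[α(G)] may be larger.)

E[α(G)] ≥ 2737/20 ≈ 136.850.


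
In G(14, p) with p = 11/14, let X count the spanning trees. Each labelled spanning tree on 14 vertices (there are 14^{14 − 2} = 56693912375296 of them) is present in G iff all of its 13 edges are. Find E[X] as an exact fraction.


K_14 has 14^{14 − 2} = 56693912375296 labelled spanning trees.
For each such spanning tree H, let X_H = 1 if all 13 edges of H are present in G. Then P[X_H = 1] = p^{13} = (11/14)^{13} = 34522712143931/793714773254144.
By linearity: E[X] = Σ_H E[X_H] = 56693912375296 · p^{13} = 56693912375296 · 34522712143931/793714773254144 = 34522712143931/14.
Numerically: E[X] ≈ 2.4659e+12.

E[X] = 56693912375296 · (11/14)^{13} = 34522712143931/14 ≈ 2.4659e+12.


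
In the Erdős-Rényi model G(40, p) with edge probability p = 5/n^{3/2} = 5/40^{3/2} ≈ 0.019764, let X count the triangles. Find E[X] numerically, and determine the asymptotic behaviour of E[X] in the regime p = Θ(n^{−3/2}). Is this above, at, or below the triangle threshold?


Number of potential triangles: C(40, 3) = 9880.
Each occurs with probability p³ ≈ (0.019764)³ ≈ 7.7204044e-06.
By linearity: E[X] = C(40, 3)·p³ ≈ 9880 · 7.7204044e-06 ≈ 0.07628.
Since α = 3/2 > 1, p = c/n^{3/2} = o(1/n) is below the triangle threshold p ~ 1/n. Asymptotically E[X] ~ (c³/6)·n^{3(1−α)} = (5³/6)·n^{-1.5} → 0, so by Markov's inequality G has no triangles w.h.p.

E[X] ≈ 0.07628; in regime p = Θ(1/n^{3/2}) E[X] tends to 0 (below the triangle threshold p ~ 1/n).


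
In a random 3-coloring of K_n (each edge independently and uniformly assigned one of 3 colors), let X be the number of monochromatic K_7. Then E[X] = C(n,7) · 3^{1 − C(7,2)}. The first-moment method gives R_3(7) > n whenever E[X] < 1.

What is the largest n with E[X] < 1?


We need C(n, 7) · 3^{1 − 21} < 1, i.e. C(n, 7) < 3^{21 − 1} = 3486784401.
Check values of n near the boundary:
  n = 75: C(75, 7) = 1984829850; 1984829850 < 3486784401? YES
  n = 76: C(76, 7) = 2186189400; 2186189400 < 3486784401? YES
  n = 77: C(77, 7) = 2404808340; 2404808340 < 3486784401? YES
  n = 78: C(78, 7) = 2641902120; 2641902120 < 3486784401? YES
  n = 79: C(79, 7) = 2898753715; 2898753715 < 3486784401? YES
  n = 80: C(80, 7) = 3176716400; 3176716400 < 3486784401? YES
  n = 81: C(81, 7) = 3477216600; 3477216600 < 3486784401? YES
  n = 82: C(82, 7) = 3801756816; 3801756816 < 3486784401? NO
  n = 83: C(83, 7) = 4151918628; 4151918628 < 3486784401? NO
The largest n with C(n, 7) < 3486784401 is n = 81 (where E[X] = 42928600/43046721 ≈ 0.997256). Hence R_3(7) > 81, i.e. R_3(7) ≥ 82.

Largest n = 81; hence R_3(7) > 81.


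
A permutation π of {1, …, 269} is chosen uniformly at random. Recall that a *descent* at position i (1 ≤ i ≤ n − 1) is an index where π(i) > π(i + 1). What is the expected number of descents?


Write X = Σ X_I over i = 1, …, 268, with X_I the indicator of one descent.
There are 268 indicators.
For each fixed i, the pair (π(i), π(i+1)) is a uniformly random ordered pair of distinct values from {1, …, 269}; by symmetry P[π(i) > π(i+1)] = 1/2.
By linearity: E[X] = 268 · (1/2) = (269 − 1) · (1/2) = 134 ≈ 134.000.

E[X] = 134 = 134.000.


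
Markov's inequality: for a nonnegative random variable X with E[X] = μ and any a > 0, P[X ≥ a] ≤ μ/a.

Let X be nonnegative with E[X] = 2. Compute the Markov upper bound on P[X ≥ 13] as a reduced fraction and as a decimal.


μ = E[X] = 2, a = 13.
Markov: P[X ≥ 13] ≤ μ/a = (2)/13 = 2/13.
Numerically: ≈ 0.15385.
(Since a = 13 > μ = 2.00000, the bound 2/13 is < 1 and informative.)

P[X ≥ 13] ≤ 2/13 ≈ 0.15385.


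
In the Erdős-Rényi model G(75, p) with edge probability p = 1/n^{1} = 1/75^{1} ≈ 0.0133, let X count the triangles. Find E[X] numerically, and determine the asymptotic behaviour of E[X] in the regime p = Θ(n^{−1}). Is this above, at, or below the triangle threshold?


Number of potential triangles: C(75, 3) = 67525.
Each occurs with probability p³ ≈ (0.0133)³ ≈ 2.37037e-06.
By linearity: E[X] = C(75, 3)·p³ ≈ 67525 · 2.37037e-06 ≈ 0.160.
Here α = 1, so p = 1/n is exactly at the triangle threshold p ~ 1/n. Asymptotically E[X] → c³/6 = 1³/6 = 1/6 ≈ 0.167, a bounded constant. In this regime the triangle count is asymptotically Poisson(c³/6).

E[X] ≈ 0.160; in regime p = Θ(1/n^{1}) E[X] stays bounded (at the triangle threshold p ~ 1/n).


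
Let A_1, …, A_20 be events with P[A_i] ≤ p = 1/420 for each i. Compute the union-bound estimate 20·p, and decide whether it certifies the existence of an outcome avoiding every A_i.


Union bound: P[∪_{i=1}^{20} A_i] ≤ Σ_i P[A_i] ≤ 20·p = 20·(1/420) = 1/21.
Numerically: 1/21 ≈ 0.048.
Is 1/21 < 1? YES.
Since P[∪ A_i] ≤ 1/21 < 1, the complement has P[∩ A_i^c] ≥ 1 − 1/21 = 20/21 > 0, so some outcome avoids every A_i.

20·p = 1/21 ≈ 0.048; existence CERTIFIED by the union bound.


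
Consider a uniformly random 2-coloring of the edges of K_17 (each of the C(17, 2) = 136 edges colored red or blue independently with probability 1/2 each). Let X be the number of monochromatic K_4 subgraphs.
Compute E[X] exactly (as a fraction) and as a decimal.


Let X = Σ_S X_S over the C(17, 4) = 2380 subsets S of size 4, where X_S = 1 if the K_4 on S is monochromatic.
For a fixed S, the K_4 on S has C(4, 2) = 6 edges. P[all 6 edges red] = (1/2)^6, and likewise for blue, so P[monochromatic] = 2·(1/2)^6 = 2^{1 − 6} = 1/32.
By linearity: E[X] = C(17, 4) · 2^{1 − 6} = 2380 · 1/32 = 595/8.
Numerically: E[X] ≈ 74.3750.

E[X] = C(17,4)·2^(1−C(4,2)) = 595/8 ≈ 74.3750.


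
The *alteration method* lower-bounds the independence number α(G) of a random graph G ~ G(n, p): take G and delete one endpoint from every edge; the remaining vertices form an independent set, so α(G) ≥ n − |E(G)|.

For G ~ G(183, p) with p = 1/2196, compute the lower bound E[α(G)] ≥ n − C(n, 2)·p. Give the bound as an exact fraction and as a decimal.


E[|E(G)|] = C(183, 2)·p = 16653 · (1/2196) = 91/12.
E[α(G)] ≥ n − E[|E(G)|] = 183 − 91/12 = 2105/12.
Numerically: ≈ 175.417.
(This is only a lower bound; the true E[α(G)] may be larger.)

E[α(G)] ≥ 2105/12 ≈ 175.417.


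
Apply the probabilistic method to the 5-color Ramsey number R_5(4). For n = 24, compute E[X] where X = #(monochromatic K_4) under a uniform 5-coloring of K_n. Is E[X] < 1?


E[X] = C(24, 4) · 5^{1 − 6} = 10626 · 5^{−5} = 10626/3125.
As a reduced fraction: E[X] = 10626/3125 ≈ 3.400.
Is E[X] < 1? NO.
Since E[X] ≥ 1, the first-moment bound is inconclusive at n = 24; it does NOT by itself certify R_5(4) > 24.

E[X] = 10626/3125 ≈ 3.400; E[X] ≥ 1; first-moment method inconclusive here.


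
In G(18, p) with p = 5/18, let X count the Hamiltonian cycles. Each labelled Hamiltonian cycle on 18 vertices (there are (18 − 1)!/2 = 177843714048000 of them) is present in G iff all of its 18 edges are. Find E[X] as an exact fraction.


K_18 has (18 − 1)!/2 = 177843714048000 labelled Hamiltonian cycles.
For each such Hamiltonian cycle H, let X_H = 1 if all 18 edges of H are present in G. Then P[X_H = 1] = p^{18} = (5/18)^{18} = 3814697265625/39346408075296537575424.
By linearity of expectation: E[X] = Σ_H E[X_H] = 177843714048000 · p^{18} = 177843714048000 · 3814697265625/39346408075296537575424 = 56800365447998046875/3294258113514384.
Numerically: E[X] ≈ 1.724e+04.

E[X] = 177843714048000 · (5/18)^{18} = 56800365447998046875/3294258113514384 ≈ 1.724e+04.


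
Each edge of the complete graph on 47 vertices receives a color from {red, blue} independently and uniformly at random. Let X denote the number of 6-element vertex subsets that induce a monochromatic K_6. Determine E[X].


Let X = Σ_S X_S over the C(47, 6) = 10737573 subsets S of size 6, where X_S = 1 if the K_6 on S is monochromatic.
For a fixed S, the K_6 on S has C(6, 2) = 15 edges. P[all 15 edges red] = (1/2)^15, and likewise for blue, so P[monochromatic] = 2·(1/2)^15 = 2^{1 − 15} = 1/16384.
By linearity: E[X] = C(47, 6) · 2^{1 − 15} = 10737573 · 1/16384 = 10737573/16384.
Numerically: E[X] ≈ 655.369446.

E[X] = C(47,6)·2^(1−C(6,2)) = 10737573/16384 ≈ 655.369446.


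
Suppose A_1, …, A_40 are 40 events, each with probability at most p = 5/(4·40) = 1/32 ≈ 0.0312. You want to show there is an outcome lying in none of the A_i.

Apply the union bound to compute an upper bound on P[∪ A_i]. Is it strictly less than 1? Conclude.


Union bound: P[∪_{i=1}^{40} A_i] ≤ Σ_i P[A_i] ≤ 40·p = 40·(1/32) = 5/4.
Numerically: 5/4 ≈ 1.2500.
Is 5/4 < 1? NO.
Since the bound 5/4 is ≥ 1, the union bound is uninformative here; it does NOT by itself certify existence.

40·p = 5/4 ≈ 1.2500; existence NOT certified by the union bound.


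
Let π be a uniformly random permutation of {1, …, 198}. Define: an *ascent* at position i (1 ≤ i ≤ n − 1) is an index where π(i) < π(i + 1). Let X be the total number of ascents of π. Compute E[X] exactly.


Write X = Σ X_I over i = 1, …, 197, with X_I the indicator of one ascent.
There are 197 indicators.
For each fixed i, the pair (π(i), π(i+1)) is a uniformly random ordered pair of distinct values from {1, …, 198}; by symmetry P[π(i) < π(i+1)] = 1/2.
By linearity: E[X] = 197 · (1/2) = (198 − 1) · (1/2) = 197/2 ≈ 98.50000.

E[X] = 197/2 = 98.50000.


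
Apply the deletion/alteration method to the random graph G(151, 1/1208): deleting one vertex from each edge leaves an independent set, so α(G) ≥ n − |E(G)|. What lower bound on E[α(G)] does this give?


E[|E(G)|] = C(151, 2)·p = 11325 · (1/1208) = 75/8.
E[α(G)] ≥ n − E[|E(G)|] = 151 − 75/8 = 1133/8.
Numerically: ≈ 141.625.
(This is only a lower bound; the true E[α(G)] may be larger.)

E[α(G)] ≥ 1133/8 ≈ 141.625.


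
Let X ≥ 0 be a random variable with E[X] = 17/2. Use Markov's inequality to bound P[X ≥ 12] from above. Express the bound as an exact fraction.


μ = E[X] = 17/2, a = 12.
Markov: P[X ≥ 12] ≤ μ/a = (17/2)/12 = 17/24.
Numerically: ≈ 0.708.
(Since a = 12 > μ = 8.500, the bound 17/24 is < 1 and informative.)

P[X ≥ 12] ≤ 17/24 ≈ 0.708.


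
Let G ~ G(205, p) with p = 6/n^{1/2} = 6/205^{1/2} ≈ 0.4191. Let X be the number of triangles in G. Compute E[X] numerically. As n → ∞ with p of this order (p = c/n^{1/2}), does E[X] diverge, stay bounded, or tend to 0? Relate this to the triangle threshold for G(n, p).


Number of potential triangles: C(205, 3) = 1414910.
Each occurs with probability p³ ≈ (0.4191)³ ≈ 7.359070e-02.
By linearity: E[X] = C(205, 3)·p³ ≈ 1414910 · 7.359070e-02 ≈ 104124.2235.
Since α = 1/2 < 1, p = c/n^{1/2} ≫ 1/n is above the triangle threshold p ~ 1/n. Asymptotically E[X] ~ (c³/6)·n^{3(1−α)} = (6³/6)·n^{1.5} → ∞; triangles are abundant w.h.p.

E[X] ≈ 104124.2235; in regime p = Θ(1/n^{1/2}) E[X] diverges (above the triangle threshold p ~ 1/n).


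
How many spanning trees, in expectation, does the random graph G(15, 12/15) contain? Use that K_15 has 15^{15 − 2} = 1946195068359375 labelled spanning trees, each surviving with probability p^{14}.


K_15 has 15^{15 − 2} = 1946195068359375 labelled spanning trees.
For each such spanning tree H, let X_H = 1 if all 14 edges of H are present in G. Then P[X_H = 1] = p^{14} = (4/5)^{14} = 268435456/6103515625.
By linearity: E[X] = Σ_H E[X_H] = 1946195068359375 · p^{14} = 1946195068359375 · 268435456/6103515625 = 427972821516288/5.
Numerically: E[X] ≈ 8.56e+13.

E[X] = 1946195068359375 · (4/5)^{14} = 427972821516288/5 ≈ 8.56e+13.


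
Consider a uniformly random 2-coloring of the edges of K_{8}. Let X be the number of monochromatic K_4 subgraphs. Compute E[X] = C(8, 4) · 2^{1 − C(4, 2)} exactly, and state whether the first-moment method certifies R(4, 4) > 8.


E[X] = C(8, 4) · 2^{1 − 6} = 70 · 2^{−5} = 70/32.
As a reduced fraction: E[X] = 35/16 ≈ 2.187500.
Is E[X] < 1? NO.
Since E[X] ≥ 1, the first-moment bound is inconclusive at n = 8; it does NOT by itself certify R(4, 4) > 8.

E[X] = 35/16 ≈ 2.187500; E[X] ≥ 1; first-moment method inconclusive here.


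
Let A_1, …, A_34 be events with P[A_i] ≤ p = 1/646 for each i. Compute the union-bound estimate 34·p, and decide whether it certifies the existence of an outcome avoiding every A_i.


Union bound: P[∪_{i=1}^{34} A_i] ≤ Σ_i P[A_i] ≤ 34·p = 34·(1/646) = 1/19.
Numerically: 1/19 ≈ 0.053.
Is 1/19 < 1? YES.
Since P[∪ A_i] ≤ 1/19 < 1, the complement has P[∩ A_i^c] ≥ 1 − 1/19 = 18/19 > 0, so some outcome avoids every A_i.

34·p = 1/19 ≈ 0.053; existence CERTIFIED by the union bound.


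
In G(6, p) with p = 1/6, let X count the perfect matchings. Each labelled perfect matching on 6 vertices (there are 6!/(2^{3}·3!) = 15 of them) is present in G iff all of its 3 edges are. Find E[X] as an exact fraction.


K_6 has 6!/(2^{3}·3!) = 15 labelled perfect matchings.
For each such perfect matching H, let X_H = 1 if all 3 edges of H are present in G. Then P[X_H = 1] = p^{3} = (1/6)^{3} = 1/216.
Summing the indicators: E[X] = Σ_H E[X_H] = 15 · p^{3} = 15 · 1/216 = 5/72.
Numerically: E[X] ≈ 0.06944.

E[X] = 15 · (1/6)^{3} = 5/72 ≈ 0.06944.


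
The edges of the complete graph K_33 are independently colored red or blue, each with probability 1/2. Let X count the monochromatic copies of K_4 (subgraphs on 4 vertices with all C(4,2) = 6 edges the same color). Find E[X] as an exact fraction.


Let X = Σ_S X_S over the C(33, 4) = 40920 subsets S of size 4, where X_S = 1 if the K_4 on S is monochromatic.
For a fixed S, the K_4 on S has C(4, 2) = 6 edges. P[all 6 edges red] = (1/2)^6, and likewise for blue, so P[monochromatic] = 2·(1/2)^6 = 2^{1 − 6} = 1/32.
By linearity of expectation: E[X] = C(33, 4) · 2^{1 − 6} = 40920 · 1/32 = 5115/4.
Numerically: E[X] ≈ 1278.7500.

E[X] = C(33,4)·2^(1−C(4,2)) = 5115/4 ≈ 1278.7500.


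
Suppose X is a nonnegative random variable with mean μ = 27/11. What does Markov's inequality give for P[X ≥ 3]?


μ = E[X] = 27/11, a = 3.
Markov: P[X ≥ 3] ≤ μ/a = (27/11)/3 = 9/11.
Numerically: ≈ 0.818182.
(Since a = 3 > μ = 2.454545, the bound 9/11 is < 1 and informative.)

P[X ≥ 3] ≤ 9/11 ≈ 0.818182.


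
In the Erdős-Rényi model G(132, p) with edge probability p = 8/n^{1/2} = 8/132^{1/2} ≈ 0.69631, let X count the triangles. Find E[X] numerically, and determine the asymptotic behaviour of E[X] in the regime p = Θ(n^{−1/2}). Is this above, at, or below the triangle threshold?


Number of potential triangles: C(132, 3) = 374660.
Each occurs with probability p³ ≈ (0.69631)³ ≈ 3.3760515e-01.
By linearity: E[X] = C(132, 3)·p³ ≈ 374660 · 3.3760515e-01 ≈ 126487.14585.
Since α = 1/2 < 1, p = c/n^{1/2} ≫ 1/n is above the triangle threshold p ~ 1/n. Asymptotically E[X] ~ (c³/6)·n^{3(1−α)} = (8³/6)·n^{1.5} → ∞; triangles are abundant w.h.p.

E[X] ≈ 126487.14585; in regime p = Θ(1/n^{1/2}) E[X] diverges (above the triangle threshold p ~ 1/n).


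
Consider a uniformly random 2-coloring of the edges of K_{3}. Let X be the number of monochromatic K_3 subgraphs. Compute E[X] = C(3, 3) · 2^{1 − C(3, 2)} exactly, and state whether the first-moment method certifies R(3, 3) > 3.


E[X] = C(3, 3) · 2^{1 − 3} = 1 · 2^{−2} = 1/4.
As a reduced fraction: E[X] = 1/4 ≈ 0.2500.
Is E[X] < 1? YES.
Since E[X] < 1, there exists a 2-coloring of K_{3} with no monochromatic K_3; hence R(3, 3) > 3.

E[X] = 1/4 ≈ 0.2500; E[X] < 1, so R(3, 3) > 3.


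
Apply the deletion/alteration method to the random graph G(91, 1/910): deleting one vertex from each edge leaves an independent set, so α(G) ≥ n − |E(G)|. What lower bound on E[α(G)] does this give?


E[|E(G)|] = C(91, 2)·p = 4095 · (1/910) = 9/2.
E[α(G)] ≥ n − E[|E(G)|] = 91 − 9/2 = 173/2.
Numerically: ≈ 86.500000.
(This is only a lower bound; the true E[α(G)] may be larger.)

E[α(G)] ≥ 173/2 ≈ 86.500000.


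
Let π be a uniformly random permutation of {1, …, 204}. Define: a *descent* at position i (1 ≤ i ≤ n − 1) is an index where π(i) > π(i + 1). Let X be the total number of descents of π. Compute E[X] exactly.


Write X = Σ X_I over i = 1, …, 203, with X_I the indicator of one descent.
There are 203 indicators.
For each fixed i, the pair (π(i), π(i+1)) is a uniformly random ordered pair of distinct values from {1, …, 204}; by symmetry P[π(i) > π(i+1)] = 1/2.
By linearity: E[X] = 203 · (1/2) = (204 − 1) · (1/2) = 203/2 ≈ 101.5000.

E[X] = 203/2 = 101.5000.


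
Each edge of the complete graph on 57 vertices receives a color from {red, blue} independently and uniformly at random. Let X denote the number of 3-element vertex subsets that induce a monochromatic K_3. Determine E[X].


Let X = Σ_S X_S over the C(57, 3) = 29260 subsets S of size 3, where X_S = 1 if the K_3 on S is monochromatic.
For a fixed S, the K_3 on S has C(3, 2) = 3 edges. P[all 3 edges red] = (1/2)^3, and likewise for blue, so P[monochromatic] = 2·(1/2)^3 = 2^{1 − 3} = 1/4.
By linearity: E[X] = C(57, 3) · 2^{1 − 3} = 29260 · 1/4 = 7315.
Numerically: E[X] ≈ 7315.0000.

E[X] = C(57,3)·2^(1−C(3,2)) = 7315 ≈ 7315.0000.


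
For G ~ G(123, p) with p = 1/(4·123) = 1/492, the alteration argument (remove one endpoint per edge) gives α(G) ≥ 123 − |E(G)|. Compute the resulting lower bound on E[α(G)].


E[|E(G)|] = C(123, 2)·p = 7503 · (1/492) = 61/4.
E[α(G)] ≥ n − E[|E(G)|] = 123 − 61/4 = 431/4.
Numerically: ≈ 107.750000.
(This is only a lower bound; the true E[α(G)] may be larger.)

E[α(G)] ≥ 431/4 ≈ 107.750000.


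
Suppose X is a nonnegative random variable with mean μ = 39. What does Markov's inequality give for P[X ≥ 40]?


μ = E[X] = 39, a = 40.
Markov: P[X ≥ 40] ≤ μ/a = (39)/40 = 39/40.
Numerically: ≈ 0.9750.
(Since a = 40 > μ = 39.0000, the bound 39/40 is < 1 and informative.)

P[X ≥ 40] ≤ 39/40 ≈ 0.9750.


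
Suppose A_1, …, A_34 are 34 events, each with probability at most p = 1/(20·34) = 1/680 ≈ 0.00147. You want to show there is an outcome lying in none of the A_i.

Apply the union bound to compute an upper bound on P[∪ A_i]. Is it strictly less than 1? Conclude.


Union bound: P[∪_{i=1}^{34} A_i] ≤ Σ_i P[A_i] ≤ 34·p = 34·(1/680) = 1/20.
Numerically: 1/20 ≈ 0.05000.
Is 1/20 < 1? YES.
Since P[∪ A_i] ≤ 1/20 < 1, the complement has P[∩ A_i^c] ≥ 1 − 1/20 = 19/20 > 0, so some outcome avoids every A_i.

34·p = 1/20 ≈ 0.05000; existence CERTIFIED by the union bound.


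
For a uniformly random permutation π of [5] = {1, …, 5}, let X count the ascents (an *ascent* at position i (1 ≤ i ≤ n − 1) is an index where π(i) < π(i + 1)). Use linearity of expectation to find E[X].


Write X = Σ X_I over i = 1, …, 4, with X_I the indicator of one ascent.
There are 4 indicators.
For each fixed i, the pair (π(i), π(i+1)) is a uniformly random ordered pair of distinct values from {1, …, 5}; by symmetry P[π(i) < π(i+1)] = 1/2.
By linearity: E[X] = 4 · (1/2) = (5 − 1) · (1/2) = 2 ≈ 2.0000.

E[X] = 2 = 2.0000.


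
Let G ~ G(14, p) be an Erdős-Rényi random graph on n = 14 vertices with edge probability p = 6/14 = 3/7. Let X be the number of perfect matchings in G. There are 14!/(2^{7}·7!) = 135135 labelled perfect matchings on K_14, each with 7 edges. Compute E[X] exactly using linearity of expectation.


K_14 has 14!/(2^{7}·7!) = 135135 labelled perfect matchings.
For each such perfect matching H, let X_H = 1 if all 7 edges of H are present in G. Then P[X_H = 1] = p^{7} = (3/7)^{7} = 2187/823543.
Summing the indicators: E[X] = Σ_H E[X_H] = 135135 · p^{7} = 135135 · 2187/823543 = 42220035/117649.
Numerically: E[X] ≈ 358.864.

E[X] = 135135 · (3/7)^{7} = 42220035/117649 ≈ 358.864.


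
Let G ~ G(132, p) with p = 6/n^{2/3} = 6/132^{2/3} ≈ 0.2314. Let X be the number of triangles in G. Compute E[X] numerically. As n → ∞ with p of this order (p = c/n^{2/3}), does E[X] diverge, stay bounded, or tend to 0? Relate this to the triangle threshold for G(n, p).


Number of potential triangles: C(132, 3) = 374660.
Each occurs with probability p³ ≈ (0.2314)³ ≈ 1.239669e-02.
By linearity: E[X] = C(132, 3)·p³ ≈ 374660 · 1.239669e-02 ≈ 4644.5455.
Since α = 2/3 < 1, p = c/n^{2/3} ≫ 1/n is above the triangle threshold p ~ 1/n. Asymptotically E[X] ~ (c³/6)·n^{3(1−α)} = (6³/6)·n^{1} → ∞; triangles are abundant w.h.p.

E[X] ≈ 4644.5455; in regime p = Θ(1/n^{2/3}) E[X] diverges (above the triangle threshold p ~ 1/n).


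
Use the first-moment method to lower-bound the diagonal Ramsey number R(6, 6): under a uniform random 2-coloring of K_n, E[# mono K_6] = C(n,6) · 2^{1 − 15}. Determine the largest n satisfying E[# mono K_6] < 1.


We need C(n, 6) · 2^{1 − 15} < 1, i.e. C(n, 6) < 2^{15 − 1} = 16384.
Check values of n near the boundary:
  n = 12: C(12, 6) = 924; 924 < 16384? YES
  n = 13: C(13, 6) = 1716; 1716 < 16384? YES
  n = 14: C(14, 6) = 3003; 3003 < 16384? YES
  n = 15: C(15, 6) = 5005; 5005 < 16384? YES
  n = 16: C(16, 6) = 8008; 8008 < 16384? YES
  n = 17: C(17, 6) = 12376; 12376 < 16384? YES
  n = 18: C(18, 6) = 18564; 18564 < 16384? NO
  n = 19: C(19, 6) = 27132; 27132 < 16384? NO
The largest n with C(n, 6) < 16384 is n = 17 (where E[X] = 1547/2048 ≈ 0.755371). Hence R(6, 6) > 17, i.e. R(6, 6) ≥ 18.

Largest n = 17; hence R(6, 6) > 17.


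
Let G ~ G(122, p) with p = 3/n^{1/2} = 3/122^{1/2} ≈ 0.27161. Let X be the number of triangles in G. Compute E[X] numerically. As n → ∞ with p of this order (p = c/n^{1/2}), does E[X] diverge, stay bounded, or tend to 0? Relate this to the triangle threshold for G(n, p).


Number of potential triangles: C(122, 3) = 295240.
Each occurs with probability p³ ≈ (0.27161)³ ≈ 2.0036600e-02.
By linearity: E[X] = C(122, 3)·p³ ≈ 295240 · 2.0036600e-02 ≈ 5915.60565.
Since α = 1/2 < 1, p = c/n^{1/2} ≫ 1/n is above the triangle threshold p ~ 1/n. Asymptotically E[X] ~ (c³/6)·n^{3(1−α)} = (3³/6)·n^{1.5} → ∞; triangles are abundant w.h.p.

E[X] ≈ 5915.60565; in regime p = Θ(1/n^{1/2}) E[X] diverges (above the triangle threshold p ~ 1/n).


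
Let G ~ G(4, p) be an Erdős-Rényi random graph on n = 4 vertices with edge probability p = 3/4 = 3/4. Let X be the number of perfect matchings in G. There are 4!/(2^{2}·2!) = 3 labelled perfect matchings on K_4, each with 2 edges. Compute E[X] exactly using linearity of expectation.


K_4 has 4!/(2^{2}·2!) = 3 labelled perfect matchings.
For each such perfect matching H, let X_H = 1 if all 2 edges of H are present in G. Then P[X_H = 1] = p^{2} = (3/4)^{2} = 9/16.
By linearity of expectation: E[X] = Σ_H E[X_H] = 3 · p^{2} = 3 · 9/16 = 27/16.
Numerically: E[X] ≈ 1.6875.

E[X] = 3 · (3/4)^{2} = 27/16 ≈ 1.6875.


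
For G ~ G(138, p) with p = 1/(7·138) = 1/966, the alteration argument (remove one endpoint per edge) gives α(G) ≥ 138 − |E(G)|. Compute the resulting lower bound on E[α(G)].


E[|E(G)|] = C(138, 2)·p = 9453 · (1/966) = 137/14.
E[α(G)] ≥ n − E[|E(G)|] = 138 − 137/14 = 1795/14.
Numerically: ≈ 128.214286.
(This is only a lower bound; the true E[α(G)] may be larger.)

E[α(G)] ≥ 1795/14 ≈ 128.214286.
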